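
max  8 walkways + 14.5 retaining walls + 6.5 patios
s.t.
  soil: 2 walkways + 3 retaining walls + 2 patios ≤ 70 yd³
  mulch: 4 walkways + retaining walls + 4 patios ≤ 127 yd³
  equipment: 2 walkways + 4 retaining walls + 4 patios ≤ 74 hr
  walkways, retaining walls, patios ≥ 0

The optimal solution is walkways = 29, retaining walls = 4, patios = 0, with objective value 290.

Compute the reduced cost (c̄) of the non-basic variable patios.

At the optimum: soil uses 70 of 70 (binding); mulch uses 120 of 127 (slack = 7); equipment uses 74 of 74 (binding).
By complementary slackness, y = 0 for the non-binding constraint.
Dual feasibility on the basic columns requires 2·y_soil + 2·y_equipment = 8, 3·y_soil + 4·y_equipment = 14.5.
Solving: y_soil = 1.5, y_equipment = 2.5.
Reduced cost of patios: c₃ − yᵀa₃ = 6.5 − (1.5·2 + 2.5·4) = 6.5 − 13 = -6.5.

-6.5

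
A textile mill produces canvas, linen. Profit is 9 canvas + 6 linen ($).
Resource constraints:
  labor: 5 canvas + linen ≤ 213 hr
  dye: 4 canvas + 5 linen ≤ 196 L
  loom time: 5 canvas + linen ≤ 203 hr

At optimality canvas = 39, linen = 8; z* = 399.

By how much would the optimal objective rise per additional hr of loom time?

1

Check each constraint at x*: labor 203/213 (slack 10); dye 196/196 (tight); loom time 203/203 (tight).
By complementary slackness, y = 0 for the non-binding constraint.
From A_Bᵀ y = c: 4·y_dye + 5·y_loom time = 9; 5·y_dye + 1·y_loom time = 6.
This yields shadow prices y_dye = 1, y_loom time = 1.
Shadow price of loom time = 1.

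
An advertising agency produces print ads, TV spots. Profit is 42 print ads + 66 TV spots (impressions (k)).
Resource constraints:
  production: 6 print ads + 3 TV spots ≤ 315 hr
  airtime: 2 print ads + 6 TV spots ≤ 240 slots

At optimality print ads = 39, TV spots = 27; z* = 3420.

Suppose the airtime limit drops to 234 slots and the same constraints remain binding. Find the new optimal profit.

3366

Both production and airtime are binding at x*.
Dual feasibility on the basic columns requires 6·y_production + 2·y_airtime = 42, 3·y_production + 6·y_airtime = 66.
This yields shadow prices y_production = 4, y_airtime = 9.
Δz = y_airtime·Δb = 9 × (-6) = -54, so new z* = 3420 − 54 = 3366.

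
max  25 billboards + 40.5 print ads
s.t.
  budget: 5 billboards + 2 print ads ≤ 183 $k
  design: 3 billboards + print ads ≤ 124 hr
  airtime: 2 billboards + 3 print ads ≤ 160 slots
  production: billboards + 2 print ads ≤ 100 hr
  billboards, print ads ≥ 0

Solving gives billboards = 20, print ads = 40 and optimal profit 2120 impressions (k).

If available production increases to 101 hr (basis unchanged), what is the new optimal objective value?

2126

Check each constraint at x*: budget 180/183 (slack 3); design 100/124 (slack 24); airtime 160/160 (tight); production 100/100 (tight).
Since budget, design are not tight, their duals are 0.
Dual feasibility on the basic columns requires 2·y_airtime + 1·y_production = 25, 3·y_airtime + 2·y_production = 40.5.
Solving: y_airtime = 9.5, y_production = 6.
Δz = y_production·Δb = 6 × (1) = 6, so new z* = 2120 + 6 = 2126.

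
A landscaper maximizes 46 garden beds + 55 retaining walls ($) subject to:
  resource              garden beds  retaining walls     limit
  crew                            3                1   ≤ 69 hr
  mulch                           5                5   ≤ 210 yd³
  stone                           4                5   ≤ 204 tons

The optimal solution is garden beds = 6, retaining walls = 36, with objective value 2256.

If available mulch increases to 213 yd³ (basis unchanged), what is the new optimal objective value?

2262

Check each constraint at x*: crew 54/69 (slack 15); mulch 210/210 (tight); stone 204/204 (tight).
Slack constraints have shadow price 0 (complementary slackness).
Dual feasibility on the basic columns requires 5·y_mulch + 4·y_stone = 46, 5·y_mulch + 5·y_stone = 55.
This yields shadow prices y_mulch = 2, y_stone = 9.
Δz = y_mulch·Δb = 2 × (3) = 6, so new z* = 2256 + 6 = 2262.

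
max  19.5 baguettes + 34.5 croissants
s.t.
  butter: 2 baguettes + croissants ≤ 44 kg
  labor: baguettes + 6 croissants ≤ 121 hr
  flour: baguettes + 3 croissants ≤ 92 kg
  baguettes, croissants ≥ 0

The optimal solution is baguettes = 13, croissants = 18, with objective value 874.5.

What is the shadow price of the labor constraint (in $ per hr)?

At the optimum: butter uses 44 of 44 (binding); labor uses 121 of 121 (binding); flour uses 67 of 92 (slack = 25).
Since flour is not tight, its dual is 0.
Dual feasibility on the basic columns requires 2·y_butter + 1·y_labor = 19.5, 1·y_butter + 6·y_labor = 34.5.
Solving: y_butter = 7.5, y_labor = 4.5.
Shadow price of labor = 4.5.

4.5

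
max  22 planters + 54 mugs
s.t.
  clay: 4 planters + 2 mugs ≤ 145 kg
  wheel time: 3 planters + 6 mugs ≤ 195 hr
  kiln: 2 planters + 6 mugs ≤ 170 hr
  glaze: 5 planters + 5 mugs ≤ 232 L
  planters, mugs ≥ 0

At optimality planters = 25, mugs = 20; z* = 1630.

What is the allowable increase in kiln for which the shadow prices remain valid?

Binding constraints: wheel time, kiln. The basis is B = [[3,6],[2,6]] with det 6.
Per unit increase in kiln, x* moves by d = (-1, 0.5).
The basis stays optimal until planters reaches 0; allowable increase = 25 hr.

25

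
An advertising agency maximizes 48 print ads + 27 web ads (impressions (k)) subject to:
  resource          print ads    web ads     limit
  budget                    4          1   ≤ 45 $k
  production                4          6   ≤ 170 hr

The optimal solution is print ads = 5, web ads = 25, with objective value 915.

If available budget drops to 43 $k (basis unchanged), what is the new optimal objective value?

897

At the optimum: budget uses 45 of 45 (binding); production uses 170 of 170 (binding).
Dual feasibility on the basic columns requires 4·y_budget + 4·y_production = 48, 1·y_budget + 6·y_production = 27.
→ y_budget = 9 and y_production = 3.
Δz = y_budget·Δb = 9 × (-2) = -18, so new z* = 915 − 18 = 897.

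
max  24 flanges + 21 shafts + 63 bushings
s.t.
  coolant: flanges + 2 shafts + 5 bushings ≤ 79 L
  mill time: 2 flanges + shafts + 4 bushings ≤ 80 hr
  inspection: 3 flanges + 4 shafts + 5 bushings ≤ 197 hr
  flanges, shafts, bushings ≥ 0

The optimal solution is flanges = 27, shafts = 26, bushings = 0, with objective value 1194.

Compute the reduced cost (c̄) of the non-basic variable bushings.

-3

At the optimum: coolant uses 79 of 79 (binding); mill time uses 80 of 80 (binding); inspection uses 185 of 197 (slack = 12).
Slack constraints have shadow price 0 (complementary slackness).
From A_Bᵀ y = c: 1·y_coolant + 2·y_mill time = 24; 2·y_coolant + 1·y_mill time = 21.
→ y_coolant = 6 and y_mill time = 9.
Reduced cost of bushings: c₃ − yᵀa₃ = 63 − (6·5 + 9·4) = 63 − 66 = -3.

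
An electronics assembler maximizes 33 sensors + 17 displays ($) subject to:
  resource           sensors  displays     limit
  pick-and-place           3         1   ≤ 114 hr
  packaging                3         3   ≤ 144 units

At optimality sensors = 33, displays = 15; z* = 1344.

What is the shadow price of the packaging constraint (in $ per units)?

3

Check each constraint at x*: pick-and-place 114/114 (tight); packaging 144/144 (tight).
From A_Bᵀ y = c: 3·y_pick-and-place + 3·y_packaging = 33; 1·y_pick-and-place + 3·y_packaging = 17.
→ y_pick-and-place = 8 and y_packaging = 3.
Shadow price of packaging = 3.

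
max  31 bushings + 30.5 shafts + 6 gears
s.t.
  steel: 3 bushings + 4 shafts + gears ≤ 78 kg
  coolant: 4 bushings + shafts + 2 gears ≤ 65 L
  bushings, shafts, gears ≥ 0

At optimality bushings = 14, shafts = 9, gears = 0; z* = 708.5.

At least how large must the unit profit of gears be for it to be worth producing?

12

At the optimum: steel uses 78 of 78 (binding); coolant uses 65 of 65 (binding).
Dual feasibility on the basic columns requires 3·y_steel + 4·y_coolant = 31, 4·y_steel + 1·y_coolant = 30.5.
Solving: y_steel = 7, y_coolant = 2.5.
gears enters the basis when its profit ≥ yᵀa₃ = 7·1 + 2.5·2 = 12.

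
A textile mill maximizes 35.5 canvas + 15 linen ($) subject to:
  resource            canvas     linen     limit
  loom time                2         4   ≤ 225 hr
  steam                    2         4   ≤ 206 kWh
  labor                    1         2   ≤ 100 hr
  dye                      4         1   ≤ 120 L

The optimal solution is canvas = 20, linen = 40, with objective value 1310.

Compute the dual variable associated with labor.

Check each constraint at x*: loom time 200/225 (slack 25); steam 200/206 (slack 6); labor 100/100 (tight); dye 120/120 (tight).
Since loom time, steam are not tight, their duals are 0.
From A_Bᵀ y = c: 1·y_labor + 4·y_dye = 35.5; 2·y_labor + 1·y_dye = 15.
This yields shadow prices y_labor = 3.5, y_dye = 8.
Shadow price of labor = 3.5.

3.5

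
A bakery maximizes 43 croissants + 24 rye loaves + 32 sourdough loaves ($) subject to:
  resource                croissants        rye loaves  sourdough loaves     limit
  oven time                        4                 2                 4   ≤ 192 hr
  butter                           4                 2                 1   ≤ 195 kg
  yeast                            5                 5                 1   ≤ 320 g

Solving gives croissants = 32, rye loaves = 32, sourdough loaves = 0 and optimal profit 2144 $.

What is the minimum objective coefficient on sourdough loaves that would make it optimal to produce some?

At the optimum: oven time uses 192 of 192 (binding); butter uses 192 of 195 (slack = 3); yeast uses 320 of 320 (binding).
By complementary slackness, y = 0 for the non-binding constraint.
From A_Bᵀ y = c: 4·y_oven time + 5·y_yeast = 43; 2·y_oven time + 5·y_yeast = 24.
This yields shadow prices y_oven time = 9.5, y_yeast = 1.
sourdough loaves enters the basis when its profit ≥ yᵀa₃ = 9.5·4 + 1·1 = 39.

39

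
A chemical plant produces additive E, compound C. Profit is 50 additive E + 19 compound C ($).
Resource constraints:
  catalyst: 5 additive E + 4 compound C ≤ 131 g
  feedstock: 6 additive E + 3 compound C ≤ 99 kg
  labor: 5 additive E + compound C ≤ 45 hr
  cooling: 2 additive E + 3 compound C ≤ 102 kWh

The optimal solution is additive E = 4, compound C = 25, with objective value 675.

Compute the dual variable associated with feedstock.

At the optimum: catalyst uses 120 of 131 (slack = 11); feedstock uses 99 of 99 (binding); labor uses 45 of 45 (binding); cooling uses 83 of 102 (slack = 19).
By complementary slackness, y = 0 for the non-binding constraints.
From A_Bᵀ y = c: 6·y_feedstock + 5·y_labor = 50; 3·y_feedstock + 1·y_labor = 19.
This yields shadow prices y_feedstock = 5, y_labor = 4.
Shadow price of feedstock = 5.

5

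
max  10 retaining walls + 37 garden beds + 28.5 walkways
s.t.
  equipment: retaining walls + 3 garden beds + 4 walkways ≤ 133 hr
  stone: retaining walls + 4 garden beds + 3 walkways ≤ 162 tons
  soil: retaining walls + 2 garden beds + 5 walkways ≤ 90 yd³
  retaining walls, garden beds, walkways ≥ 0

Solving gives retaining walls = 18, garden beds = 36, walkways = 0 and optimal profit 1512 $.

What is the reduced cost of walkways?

At the optimum: equipment uses 126 of 133 (slack = 7); stone uses 162 of 162 (binding); soil uses 90 of 90 (binding).
By complementary slackness, y = 0 for the non-binding constraint.
Dual feasibility on the basic columns requires 1·y_stone + 1·y_soil = 10, 4·y_stone + 2·y_soil = 37.
→ y_stone = 8.5 and y_soil = 1.5.
Reduced cost of walkways: c₃ − yᵀa₃ = 28.5 − (8.5·3 + 1.5·5) = 28.5 − 33 = -4.5.

-4.5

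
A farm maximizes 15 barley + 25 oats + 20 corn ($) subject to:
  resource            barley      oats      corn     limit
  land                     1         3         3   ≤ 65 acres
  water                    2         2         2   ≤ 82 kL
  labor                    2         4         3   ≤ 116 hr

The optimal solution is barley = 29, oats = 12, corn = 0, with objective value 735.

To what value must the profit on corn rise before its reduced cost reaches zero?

25

Check each constraint at x*: land 65/65 (tight); water 82/82 (tight); labor 106/116 (slack 10).
By complementary slackness, y = 0 for the non-binding constraint.
Dual feasibility on the basic columns requires 1·y_land + 2·y_water = 15, 3·y_land + 2·y_water = 25.
→ y_land = 5 and y_water = 5.
corn enters the basis when its profit ≥ yᵀa₃ = 5·3 + 5·2 = 25.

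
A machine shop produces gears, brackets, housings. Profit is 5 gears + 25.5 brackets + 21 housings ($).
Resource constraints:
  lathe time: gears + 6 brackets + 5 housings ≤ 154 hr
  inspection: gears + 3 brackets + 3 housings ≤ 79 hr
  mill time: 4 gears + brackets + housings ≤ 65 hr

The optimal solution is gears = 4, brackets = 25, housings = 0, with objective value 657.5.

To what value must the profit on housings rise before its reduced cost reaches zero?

22

Check each constraint at x*: lathe time 154/154 (tight); inspection 79/79 (tight); mill time 41/65 (slack 24).
By complementary slackness, y = 0 for the non-binding constraint.
Dual feasibility on the basic columns requires 1·y_lathe time + 1·y_inspection = 5, 6·y_lathe time + 3·y_inspection = 25.5.
→ y_lathe time = 3.5 and y_inspection = 1.5.
housings enters the basis when its profit ≥ yᵀa₃ = 3.5·5 + 1.5·3 = 22.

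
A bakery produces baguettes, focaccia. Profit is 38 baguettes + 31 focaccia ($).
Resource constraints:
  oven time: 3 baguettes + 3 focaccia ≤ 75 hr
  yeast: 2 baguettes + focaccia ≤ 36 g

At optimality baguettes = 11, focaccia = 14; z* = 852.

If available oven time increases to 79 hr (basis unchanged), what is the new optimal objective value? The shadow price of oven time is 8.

Δb = 4, so new z* = 852 + (8)·(4) = 852 + 32 = 884.

884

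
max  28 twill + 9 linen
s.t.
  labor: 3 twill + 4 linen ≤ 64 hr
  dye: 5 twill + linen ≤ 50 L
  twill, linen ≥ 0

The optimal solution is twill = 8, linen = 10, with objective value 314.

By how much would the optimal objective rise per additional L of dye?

Check each constraint at x*: labor 64/64 (tight); dye 50/50 (tight).
Dual feasibility on the basic columns requires 3·y_labor + 5·y_dye = 28, 4·y_labor + 1·y_dye = 9.
→ y_labor = 1 and y_dye = 5.
Shadow price of dye = 5.

5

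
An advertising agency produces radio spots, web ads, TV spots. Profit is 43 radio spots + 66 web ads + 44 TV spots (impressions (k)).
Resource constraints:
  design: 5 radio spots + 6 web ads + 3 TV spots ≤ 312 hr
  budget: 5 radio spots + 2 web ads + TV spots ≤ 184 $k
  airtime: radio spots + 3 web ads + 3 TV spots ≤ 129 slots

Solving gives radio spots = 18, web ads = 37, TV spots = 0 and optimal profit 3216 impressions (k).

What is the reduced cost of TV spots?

Check each constraint at x*: design 312/312 (tight); budget 164/184 (slack 20); airtime 129/129 (tight).
Slack constraints have shadow price 0 (complementary slackness).
Dual feasibility on the basic columns requires 5·y_design + 1·y_airtime = 43, 6·y_design + 3·y_airtime = 66.
→ y_design = 7 and y_airtime = 8.
Reduced cost of TV spots: c₃ − yᵀa₃ = 44 − (7·3 + 8·3) = 44 − 45 = -1.

-1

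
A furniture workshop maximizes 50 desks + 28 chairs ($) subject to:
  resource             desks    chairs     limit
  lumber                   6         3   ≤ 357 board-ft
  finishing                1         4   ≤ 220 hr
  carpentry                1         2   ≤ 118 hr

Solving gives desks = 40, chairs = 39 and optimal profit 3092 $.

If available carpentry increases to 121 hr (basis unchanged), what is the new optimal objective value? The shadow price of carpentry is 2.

3098

Δb = 3, so new z* = 3092 + (2)·(3) = 3092 + 6 = 3098.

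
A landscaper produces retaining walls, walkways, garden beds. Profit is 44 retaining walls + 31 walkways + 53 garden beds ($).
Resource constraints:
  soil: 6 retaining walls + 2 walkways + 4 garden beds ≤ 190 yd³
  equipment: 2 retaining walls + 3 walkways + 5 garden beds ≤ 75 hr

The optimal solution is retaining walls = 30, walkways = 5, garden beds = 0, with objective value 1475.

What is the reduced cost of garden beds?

At the optimum: soil uses 190 of 190 (binding); equipment uses 75 of 75 (binding).
The binding rows give the dual system: 6·y_soil + 2·y_equipment = 44 and 2·y_soil + 3·y_equipment = 31.
→ y_soil = 5 and y_equipment = 7.
Reduced cost of garden beds: c₃ − yᵀa₃ = 53 − (5·4 + 7·5) = 53 − 55 = -2.

-2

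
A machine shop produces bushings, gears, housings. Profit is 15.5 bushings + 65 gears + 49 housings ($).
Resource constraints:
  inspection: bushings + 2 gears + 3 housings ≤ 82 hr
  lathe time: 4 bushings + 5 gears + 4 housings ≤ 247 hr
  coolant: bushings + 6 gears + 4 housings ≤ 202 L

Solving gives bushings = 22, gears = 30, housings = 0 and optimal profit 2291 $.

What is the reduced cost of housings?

-6

Binding: inspection and coolant. Non-binding: lathe time (9 unused).
By complementary slackness, y = 0 for the non-binding constraint.
The binding rows give the dual system: 1·y_inspection + 1·y_coolant = 15.5 and 2·y_inspection + 6·y_coolant = 65.
This yields shadow prices y_inspection = 7, y_coolant = 8.5.
Reduced cost of housings: c₃ − yᵀa₃ = 49 − (7·3 + 8.5·4) = 49 − 55 = -6.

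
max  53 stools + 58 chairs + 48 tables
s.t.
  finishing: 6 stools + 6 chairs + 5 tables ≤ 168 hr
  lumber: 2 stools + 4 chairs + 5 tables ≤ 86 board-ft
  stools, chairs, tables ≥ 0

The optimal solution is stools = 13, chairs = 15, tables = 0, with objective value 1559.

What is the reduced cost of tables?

-4.5

At the optimum: finishing uses 168 of 168 (binding); lumber uses 86 of 86 (binding).
From A_Bᵀ y = c: 6·y_finishing + 2·y_lumber = 53; 6·y_finishing + 4·y_lumber = 58.
→ y_finishing = 8 and y_lumber = 2.5.
Reduced cost of tables: c₃ − yᵀa₃ = 48 − (8·5 + 2.5·5) = 48 − 52.5 = -4.5.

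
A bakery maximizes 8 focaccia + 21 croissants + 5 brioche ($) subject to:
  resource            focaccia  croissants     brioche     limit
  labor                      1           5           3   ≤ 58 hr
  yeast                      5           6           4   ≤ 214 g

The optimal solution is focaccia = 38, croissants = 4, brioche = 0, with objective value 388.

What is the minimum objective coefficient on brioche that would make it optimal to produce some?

Check each constraint at x*: labor 58/58 (tight); yeast 214/214 (tight).
Dual feasibility on the basic columns requires 1·y_labor + 5·y_yeast = 8, 5·y_labor + 6·y_yeast = 21.
Solving: y_labor = 3, y_yeast = 1.
brioche enters the basis when its profit ≥ yᵀa₃ = 3·3 + 1·4 = 13.

13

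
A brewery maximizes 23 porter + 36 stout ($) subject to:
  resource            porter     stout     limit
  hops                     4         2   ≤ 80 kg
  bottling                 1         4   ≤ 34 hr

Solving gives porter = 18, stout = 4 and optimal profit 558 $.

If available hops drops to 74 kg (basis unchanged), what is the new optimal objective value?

Both hops and bottling are binding at x*.
Dual feasibility on the basic columns requires 4·y_hops + 1·y_bottling = 23, 2·y_hops + 4·y_bottling = 36.
Solving: y_hops = 4, y_bottling = 7.
Δz = y_hops·Δb = 4 × (-6) = -24, so new z* = 558 − 24 = 534.

534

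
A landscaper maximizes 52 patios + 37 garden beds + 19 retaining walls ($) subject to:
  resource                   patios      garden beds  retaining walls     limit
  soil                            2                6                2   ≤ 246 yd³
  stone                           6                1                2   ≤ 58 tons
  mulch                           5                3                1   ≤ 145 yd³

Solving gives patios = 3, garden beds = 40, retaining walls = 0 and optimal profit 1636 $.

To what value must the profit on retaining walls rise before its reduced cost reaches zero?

Check each constraint at x*: soil 246/246 (tight); stone 58/58 (tight); mulch 135/145 (slack 10).
Since mulch is not tight, its dual is 0.
The binding rows give the dual system: 2·y_soil + 6·y_stone = 52 and 6·y_soil + 1·y_stone = 37.
→ y_soil = 5 and y_stone = 7.
retaining walls enters the basis when its profit ≥ yᵀa₃ = 5·2 + 7·2 = 24.

24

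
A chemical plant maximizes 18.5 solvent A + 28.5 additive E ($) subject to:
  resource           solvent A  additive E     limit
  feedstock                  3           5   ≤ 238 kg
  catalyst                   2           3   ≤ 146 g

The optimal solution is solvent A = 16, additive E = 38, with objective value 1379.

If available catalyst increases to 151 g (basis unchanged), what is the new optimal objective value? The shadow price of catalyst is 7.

Δb = 5, so new z* = 1379 + (7)·(5) = 1379 + 35 = 1414.

1414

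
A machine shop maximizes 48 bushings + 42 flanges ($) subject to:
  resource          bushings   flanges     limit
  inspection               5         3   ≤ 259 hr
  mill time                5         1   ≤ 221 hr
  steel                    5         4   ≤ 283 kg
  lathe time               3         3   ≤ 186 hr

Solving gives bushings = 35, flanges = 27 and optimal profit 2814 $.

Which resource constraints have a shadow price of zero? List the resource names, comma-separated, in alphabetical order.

inspection: 256/259 (slack 3)
mill time: 202/221 (slack 19)
steel: 283/283 (binding)
lathe time: 186/186 (binding)
By complementary slackness, a constraint with positive slack has shadow price 0 → inspection, mill time.

inspection, mill time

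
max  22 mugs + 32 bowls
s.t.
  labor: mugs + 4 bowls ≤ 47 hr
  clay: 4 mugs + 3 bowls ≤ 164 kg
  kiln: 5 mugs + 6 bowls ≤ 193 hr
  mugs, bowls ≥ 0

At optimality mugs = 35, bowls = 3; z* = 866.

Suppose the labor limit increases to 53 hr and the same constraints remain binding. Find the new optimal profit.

Binding: labor and kiln. Non-binding: clay (15 unused).
Slack constraints have shadow price 0 (complementary slackness).
From A_Bᵀ y = c: 1·y_labor + 5·y_kiln = 22; 4·y_labor + 6·y_kiln = 32.
→ y_labor = 2 and y_kiln = 4.
Δz = y_labor·Δb = 2 × (6) = 12, so new z* = 866 + 12 = 878.

878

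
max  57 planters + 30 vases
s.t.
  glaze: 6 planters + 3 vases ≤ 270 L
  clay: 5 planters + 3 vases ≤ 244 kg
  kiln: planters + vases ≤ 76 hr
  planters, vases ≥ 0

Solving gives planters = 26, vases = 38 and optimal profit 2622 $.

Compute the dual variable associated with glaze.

At the optimum: glaze uses 270 of 270 (binding); clay uses 244 of 244 (binding); kiln uses 64 of 76 (slack = 12).
By complementary slackness, y = 0 for the non-binding constraint.
The binding rows give the dual system: 6·y_glaze + 5·y_clay = 57 and 3·y_glaze + 3·y_clay = 30.
→ y_glaze = 7 and y_clay = 3.
Shadow price of glaze = 7.

7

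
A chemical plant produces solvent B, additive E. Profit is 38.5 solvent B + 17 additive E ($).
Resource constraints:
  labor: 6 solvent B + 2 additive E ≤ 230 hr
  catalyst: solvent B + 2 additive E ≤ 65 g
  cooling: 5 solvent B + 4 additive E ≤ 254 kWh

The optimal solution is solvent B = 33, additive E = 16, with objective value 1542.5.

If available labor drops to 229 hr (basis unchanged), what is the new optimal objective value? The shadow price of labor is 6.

Δb = -1, so new z* = 1542.5 + (6)·(-1) = 1542.5 − 6 = 1536.5.

1536.5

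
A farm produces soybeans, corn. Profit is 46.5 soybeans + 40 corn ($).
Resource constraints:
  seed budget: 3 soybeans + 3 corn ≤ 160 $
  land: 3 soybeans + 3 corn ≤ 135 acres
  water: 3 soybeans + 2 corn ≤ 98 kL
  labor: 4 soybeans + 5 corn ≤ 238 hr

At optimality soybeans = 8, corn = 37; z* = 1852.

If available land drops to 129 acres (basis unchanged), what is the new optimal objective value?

1798

Binding: land and water. Non-binding: seed budget (25 unused), labor (21 unused).
Slack constraints have shadow price 0 (complementary slackness).
From A_Bᵀ y = c: 3·y_land + 3·y_water = 46.5; 3·y_land + 2·y_water = 40.
→ y_land = 9 and y_water = 6.5.
Δz = y_land·Δb = 9 × (-6) = -54, so new z* = 1852 − 54 = 1798.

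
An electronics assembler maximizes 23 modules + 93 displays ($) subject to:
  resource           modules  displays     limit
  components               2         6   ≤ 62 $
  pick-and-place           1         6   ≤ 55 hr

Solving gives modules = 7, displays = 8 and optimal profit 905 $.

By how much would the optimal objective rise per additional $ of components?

7.5

Both components and pick-and-place are binding at x*.
The binding rows give the dual system: 2·y_components + 1·y_pick-and-place = 23 and 6·y_components + 6·y_pick-and-place = 93.
This yields shadow prices y_components = 7.5, y_pick-and-place = 8.
Shadow price of components = 7.5.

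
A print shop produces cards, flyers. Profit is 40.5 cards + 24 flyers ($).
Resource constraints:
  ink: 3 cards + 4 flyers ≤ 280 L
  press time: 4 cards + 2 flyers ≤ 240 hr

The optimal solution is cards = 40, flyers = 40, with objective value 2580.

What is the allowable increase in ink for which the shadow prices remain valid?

200

Binding constraints: ink, press time. The basis is B = [[3,4],[4,2]] with det -10.
Per unit increase in ink, x* moves by d = (-0.2, 0.4).
The basis stays optimal until cards reaches 0; allowable increase = 200 L.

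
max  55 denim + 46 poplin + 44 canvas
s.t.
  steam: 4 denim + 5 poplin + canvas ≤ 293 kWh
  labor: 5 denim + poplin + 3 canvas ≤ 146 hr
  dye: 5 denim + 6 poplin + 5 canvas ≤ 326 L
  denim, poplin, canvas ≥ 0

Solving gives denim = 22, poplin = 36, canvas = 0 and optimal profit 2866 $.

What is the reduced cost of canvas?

-3

Check each constraint at x*: steam 268/293 (slack 25); labor 146/146 (tight); dye 326/326 (tight).
Slack constraints have shadow price 0 (complementary slackness).
The binding rows give the dual system: 5·y_labor + 5·y_dye = 55 and 1·y_labor + 6·y_dye = 46.
This yields shadow prices y_labor = 4, y_dye = 7.
Reduced cost of canvas: c₃ − yᵀa₃ = 44 − (4·3 + 7·5) = 44 − 47 = -3.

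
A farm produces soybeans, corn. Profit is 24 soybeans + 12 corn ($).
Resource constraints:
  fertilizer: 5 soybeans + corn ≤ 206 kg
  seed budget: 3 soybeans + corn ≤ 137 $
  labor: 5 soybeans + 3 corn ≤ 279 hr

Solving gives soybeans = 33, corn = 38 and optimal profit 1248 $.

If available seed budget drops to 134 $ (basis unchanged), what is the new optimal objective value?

Check each constraint at x*: fertilizer 203/206 (slack 3); seed budget 137/137 (tight); labor 279/279 (tight).
By complementary slackness, y = 0 for the non-binding constraint.
Dual feasibility on the basic columns requires 3·y_seed budget + 5·y_labor = 24, 1·y_seed budget + 3·y_labor = 12.
→ y_seed budget = 3 and y_labor = 3.
Δz = y_seed budget·Δb = 3 × (-3) = -9, so new z* = 1248 − 9 = 1239.

1239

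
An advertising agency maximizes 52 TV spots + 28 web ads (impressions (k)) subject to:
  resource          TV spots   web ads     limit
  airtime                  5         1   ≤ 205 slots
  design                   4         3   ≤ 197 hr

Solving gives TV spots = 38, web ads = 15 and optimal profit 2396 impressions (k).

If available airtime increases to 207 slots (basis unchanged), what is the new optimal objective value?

At the optimum: airtime uses 205 of 205 (binding); design uses 197 of 197 (binding).
Dual feasibility on the basic columns requires 5·y_airtime + 4·y_design = 52, 1·y_airtime + 3·y_design = 28.
Solving: y_airtime = 4, y_design = 8.
Δz = y_airtime·Δb = 4 × (2) = 8, so new z* = 2396 + 8 = 2404.

2404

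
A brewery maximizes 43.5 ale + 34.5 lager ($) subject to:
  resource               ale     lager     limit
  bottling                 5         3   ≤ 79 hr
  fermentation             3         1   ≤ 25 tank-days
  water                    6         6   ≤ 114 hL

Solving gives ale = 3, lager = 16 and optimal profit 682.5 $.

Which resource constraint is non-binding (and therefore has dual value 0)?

bottling: 63/79 (slack 16)
fermentation: 25/25 (binding)
water: 114/114 (binding)
By complementary slackness, a constraint with positive slack has shadow price 0 → bottling.

bottling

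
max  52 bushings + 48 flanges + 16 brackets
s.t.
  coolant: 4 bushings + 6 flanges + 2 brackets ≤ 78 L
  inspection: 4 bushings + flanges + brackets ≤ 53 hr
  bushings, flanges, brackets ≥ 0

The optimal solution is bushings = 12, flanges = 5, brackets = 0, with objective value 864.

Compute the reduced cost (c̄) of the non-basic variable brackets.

Both coolant and inspection are binding at x*.
Dual feasibility on the basic columns requires 4·y_coolant + 4·y_inspection = 52, 6·y_coolant + 1·y_inspection = 48.
Solving: y_coolant = 7, y_inspection = 6.
Reduced cost of brackets: c₃ − yᵀa₃ = 16 − (7·2 + 6·1) = 16 − 20 = -4.

-4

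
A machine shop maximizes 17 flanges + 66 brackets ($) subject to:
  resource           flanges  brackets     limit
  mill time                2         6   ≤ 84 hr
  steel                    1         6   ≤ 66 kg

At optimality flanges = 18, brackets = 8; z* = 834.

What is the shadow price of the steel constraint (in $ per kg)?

At the optimum: mill time uses 84 of 84 (binding); steel uses 66 of 66 (binding).
From A_Bᵀ y = c: 2·y_mill time + 1·y_steel = 17; 6·y_mill time + 6·y_steel = 66.
→ y_mill time = 6 and y_steel = 5.
Shadow price of steel = 5.

5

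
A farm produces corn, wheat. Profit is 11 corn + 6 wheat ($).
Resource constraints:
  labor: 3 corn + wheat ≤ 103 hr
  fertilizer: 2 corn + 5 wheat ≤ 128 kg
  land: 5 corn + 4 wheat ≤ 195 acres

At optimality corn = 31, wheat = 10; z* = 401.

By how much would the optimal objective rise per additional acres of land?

1

At the optimum: labor uses 103 of 103 (binding); fertilizer uses 112 of 128 (slack = 16); land uses 195 of 195 (binding).
Since fertilizer is not tight, its dual is 0.
The binding rows give the dual system: 3·y_labor + 5·y_land = 11 and 1·y_labor + 4·y_land = 6.
Solving: y_labor = 2, y_land = 1.
Shadow price of land = 1.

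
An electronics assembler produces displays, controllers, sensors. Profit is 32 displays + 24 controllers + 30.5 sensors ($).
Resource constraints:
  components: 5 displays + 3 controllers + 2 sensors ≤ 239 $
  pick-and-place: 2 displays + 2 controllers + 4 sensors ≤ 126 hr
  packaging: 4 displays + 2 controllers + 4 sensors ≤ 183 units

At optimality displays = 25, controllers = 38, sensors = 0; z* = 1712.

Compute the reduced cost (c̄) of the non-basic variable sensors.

-1.5

Binding: components and pick-and-place. Non-binding: packaging (7 unused).
Slack constraints have shadow price 0 (complementary slackness).
From A_Bᵀ y = c: 5·y_components + 2·y_pick-and-place = 32; 3·y_components + 2·y_pick-and-place = 24.
→ y_components = 4 and y_pick-and-place = 6.
Reduced cost of sensors: c₃ − yᵀa₃ = 30.5 − (4·2 + 6·4) = 30.5 − 32 = -1.5.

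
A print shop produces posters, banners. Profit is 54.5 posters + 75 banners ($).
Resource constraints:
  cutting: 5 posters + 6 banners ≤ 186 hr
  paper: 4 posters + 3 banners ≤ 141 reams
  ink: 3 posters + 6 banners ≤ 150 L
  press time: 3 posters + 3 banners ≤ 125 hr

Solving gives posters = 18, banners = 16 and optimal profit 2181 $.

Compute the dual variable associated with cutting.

8.5

Binding: cutting and ink. Non-binding: paper (21 unused), press time (23 unused).
Slack constraints have shadow price 0 (complementary slackness).
From A_Bᵀ y = c: 5·y_cutting + 3·y_ink = 54.5; 6·y_cutting + 6·y_ink = 75.
Solving: y_cutting = 8.5, y_ink = 4.
Shadow price of cutting = 8.5.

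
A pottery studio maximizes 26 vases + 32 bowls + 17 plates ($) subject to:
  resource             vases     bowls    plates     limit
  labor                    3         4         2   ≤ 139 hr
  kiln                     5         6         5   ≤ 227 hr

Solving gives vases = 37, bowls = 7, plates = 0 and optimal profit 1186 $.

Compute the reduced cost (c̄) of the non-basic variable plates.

Check each constraint at x*: labor 139/139 (tight); kiln 227/227 (tight).
The binding rows give the dual system: 3·y_labor + 5·y_kiln = 26 and 4·y_labor + 6·y_kiln = 32.
This yields shadow prices y_labor = 2, y_kiln = 4.
Reduced cost of plates: c₃ − yᵀa₃ = 17 − (2·2 + 4·5) = 17 − 24 = -7.

-7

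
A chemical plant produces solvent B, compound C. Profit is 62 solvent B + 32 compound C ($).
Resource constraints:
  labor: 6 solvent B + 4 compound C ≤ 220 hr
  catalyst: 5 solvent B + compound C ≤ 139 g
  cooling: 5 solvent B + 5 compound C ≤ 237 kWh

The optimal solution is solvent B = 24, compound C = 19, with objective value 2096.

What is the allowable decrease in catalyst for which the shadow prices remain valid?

Binding constraints: labor, catalyst. The basis is B = [[6,4],[5,1]] with det -14.
Per unit decrease in catalyst, x* moves by d = (-0.2857, 0.4286).
The basis stays optimal until cooling becomes binding; allowable decrease = 30.8 g.

30.8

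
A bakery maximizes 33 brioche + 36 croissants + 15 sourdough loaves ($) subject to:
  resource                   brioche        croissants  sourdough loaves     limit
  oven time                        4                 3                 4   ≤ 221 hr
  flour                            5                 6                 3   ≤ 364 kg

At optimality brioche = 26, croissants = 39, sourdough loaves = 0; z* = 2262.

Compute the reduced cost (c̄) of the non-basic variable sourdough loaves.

At the optimum: oven time uses 221 of 221 (binding); flour uses 364 of 364 (binding).
From A_Bᵀ y = c: 4·y_oven time + 5·y_flour = 33; 3·y_oven time + 6·y_flour = 36.
This yields shadow prices y_oven time = 2, y_flour = 5.
Reduced cost of sourdough loaves: c₃ − yᵀa₃ = 15 − (2·4 + 5·3) = 15 − 23 = -8.

-8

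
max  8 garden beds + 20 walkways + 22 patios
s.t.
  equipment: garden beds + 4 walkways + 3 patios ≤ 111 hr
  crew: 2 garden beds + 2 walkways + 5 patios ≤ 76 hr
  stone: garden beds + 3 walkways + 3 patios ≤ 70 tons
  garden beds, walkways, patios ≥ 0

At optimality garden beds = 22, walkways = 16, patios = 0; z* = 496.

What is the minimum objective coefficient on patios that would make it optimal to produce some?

23

Check each constraint at x*: equipment 86/111 (slack 25); crew 76/76 (tight); stone 70/70 (tight).
Slack constraints have shadow price 0 (complementary slackness).
From A_Bᵀ y = c: 2·y_crew + 1·y_stone = 8; 2·y_crew + 3·y_stone = 20.
Solving: y_crew = 1, y_stone = 6.
patios enters the basis when its profit ≥ yᵀa₃ = 1·5 + 6·3 = 23.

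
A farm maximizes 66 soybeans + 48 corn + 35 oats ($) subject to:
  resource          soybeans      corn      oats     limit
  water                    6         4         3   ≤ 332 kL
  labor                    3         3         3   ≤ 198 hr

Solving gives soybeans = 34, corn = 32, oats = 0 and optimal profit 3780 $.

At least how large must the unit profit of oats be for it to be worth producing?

Check each constraint at x*: water 332/332 (tight); labor 198/198 (tight).
The binding rows give the dual system: 6·y_water + 3·y_labor = 66 and 4·y_water + 3·y_labor = 48.
This yields shadow prices y_water = 9, y_labor = 4.
oats enters the basis when its profit ≥ yᵀa₃ = 9·3 + 4·3 = 39.

39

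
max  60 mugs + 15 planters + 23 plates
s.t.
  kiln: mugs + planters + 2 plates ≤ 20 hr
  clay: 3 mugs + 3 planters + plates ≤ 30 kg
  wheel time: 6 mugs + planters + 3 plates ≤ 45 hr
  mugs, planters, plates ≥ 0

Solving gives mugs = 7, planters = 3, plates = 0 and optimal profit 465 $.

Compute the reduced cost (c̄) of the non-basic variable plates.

At the optimum: kiln uses 10 of 20 (slack = 10); clay uses 30 of 30 (binding); wheel time uses 45 of 45 (binding).
Slack constraints have shadow price 0 (complementary slackness).
Dual feasibility on the basic columns requires 3·y_clay + 6·y_wheel time = 60, 3·y_clay + 1·y_wheel time = 15.
This yields shadow prices y_clay = 2, y_wheel time = 9.
Reduced cost of plates: c₃ − yᵀa₃ = 23 − (2·1 + 9·3) = 23 − 29 = -6.

-6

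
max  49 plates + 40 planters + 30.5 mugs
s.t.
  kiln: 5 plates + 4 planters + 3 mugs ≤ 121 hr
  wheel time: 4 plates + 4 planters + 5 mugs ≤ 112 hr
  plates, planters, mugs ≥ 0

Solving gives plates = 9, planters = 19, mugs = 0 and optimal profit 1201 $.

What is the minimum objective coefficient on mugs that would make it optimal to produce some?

32

At the optimum: kiln uses 121 of 121 (binding); wheel time uses 112 of 112 (binding).
The binding rows give the dual system: 5·y_kiln + 4·y_wheel time = 49 and 4·y_kiln + 4·y_wheel time = 40.
→ y_kiln = 9 and y_wheel time = 1.
mugs enters the basis when its profit ≥ yᵀa₃ = 9·3 + 1·5 = 32.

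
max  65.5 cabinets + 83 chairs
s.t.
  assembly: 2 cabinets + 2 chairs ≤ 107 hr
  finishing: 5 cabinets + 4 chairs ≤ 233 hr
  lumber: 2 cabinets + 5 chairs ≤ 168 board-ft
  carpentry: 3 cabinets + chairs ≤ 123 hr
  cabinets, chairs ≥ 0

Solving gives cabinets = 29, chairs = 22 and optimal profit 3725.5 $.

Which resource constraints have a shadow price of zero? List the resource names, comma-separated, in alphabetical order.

assembly: 102/107 (slack 5)
finishing: 233/233 (binding)
lumber: 168/168 (binding)
carpentry: 109/123 (slack 14)
By complementary slackness, a constraint with positive slack has shadow price 0 → assembly, carpentry.

assembly, carpentry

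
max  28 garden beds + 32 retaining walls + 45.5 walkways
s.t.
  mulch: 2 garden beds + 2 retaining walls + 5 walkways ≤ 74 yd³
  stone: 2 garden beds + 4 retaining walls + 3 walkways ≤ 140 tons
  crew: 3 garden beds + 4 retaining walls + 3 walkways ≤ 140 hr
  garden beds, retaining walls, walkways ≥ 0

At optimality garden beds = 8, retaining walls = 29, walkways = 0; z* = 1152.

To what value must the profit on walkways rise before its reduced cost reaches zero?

52

At the optimum: mulch uses 74 of 74 (binding); stone uses 132 of 140 (slack = 8); crew uses 140 of 140 (binding).
Slack constraints have shadow price 0 (complementary slackness).
Dual feasibility on the basic columns requires 2·y_mulch + 3·y_crew = 28, 2·y_mulch + 4·y_crew = 32.
This yields shadow prices y_mulch = 8, y_crew = 4.
walkways enters the basis when its profit ≥ yᵀa₃ = 8·5 + 4·3 = 52.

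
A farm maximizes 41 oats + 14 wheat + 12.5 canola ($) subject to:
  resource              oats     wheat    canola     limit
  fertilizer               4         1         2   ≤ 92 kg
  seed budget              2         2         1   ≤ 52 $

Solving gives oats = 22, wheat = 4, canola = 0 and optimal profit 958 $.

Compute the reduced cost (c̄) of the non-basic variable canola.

-8

Both fertilizer and seed budget are binding at x*.
From A_Bᵀ y = c: 4·y_fertilizer + 2·y_seed budget = 41; 1·y_fertilizer + 2·y_seed budget = 14.
→ y_fertilizer = 9 and y_seed budget = 2.5.
Reduced cost of canola: c₃ − yᵀa₃ = 12.5 − (9·2 + 2.5·1) = 12.5 − 20.5 = -8.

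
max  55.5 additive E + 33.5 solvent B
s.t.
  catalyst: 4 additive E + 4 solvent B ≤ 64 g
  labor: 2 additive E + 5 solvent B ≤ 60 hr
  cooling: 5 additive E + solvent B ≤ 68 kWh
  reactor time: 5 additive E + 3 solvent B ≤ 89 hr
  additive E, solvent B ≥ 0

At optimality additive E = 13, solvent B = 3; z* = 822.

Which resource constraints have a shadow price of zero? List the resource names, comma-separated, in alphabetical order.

labor, reactor time

catalyst: 64/64 (binding)
labor: 41/60 (slack 19)
cooling: 68/68 (binding)
reactor time: 74/89 (slack 15)
By complementary slackness, a constraint with positive slack has shadow price 0 → labor, reactor time.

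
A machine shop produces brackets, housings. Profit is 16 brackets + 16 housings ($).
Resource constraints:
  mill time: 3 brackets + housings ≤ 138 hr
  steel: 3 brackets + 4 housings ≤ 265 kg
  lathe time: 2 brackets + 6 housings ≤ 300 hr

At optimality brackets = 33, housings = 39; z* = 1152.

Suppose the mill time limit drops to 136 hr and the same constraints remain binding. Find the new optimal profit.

Binding: mill time and lathe time. Non-binding: steel (10 unused).
By complementary slackness, y = 0 for the non-binding constraint.
The binding rows give the dual system: 3·y_mill time + 2·y_lathe time = 16 and 1·y_mill time + 6·y_lathe time = 16.
→ y_mill time = 4 and y_lathe time = 2.
Δz = y_mill time·Δb = 4 × (-2) = -8, so new z* = 1152 − 8 = 1144.

1144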